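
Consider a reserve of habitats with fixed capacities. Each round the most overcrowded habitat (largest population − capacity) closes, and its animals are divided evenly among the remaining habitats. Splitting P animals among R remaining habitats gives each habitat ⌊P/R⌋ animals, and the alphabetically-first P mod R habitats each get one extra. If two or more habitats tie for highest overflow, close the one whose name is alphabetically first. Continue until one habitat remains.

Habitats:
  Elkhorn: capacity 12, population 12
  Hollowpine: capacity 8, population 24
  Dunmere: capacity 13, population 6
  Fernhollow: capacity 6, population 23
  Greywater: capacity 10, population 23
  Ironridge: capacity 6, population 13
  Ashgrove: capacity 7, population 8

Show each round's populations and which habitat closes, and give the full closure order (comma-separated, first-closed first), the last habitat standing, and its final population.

Round 1: Ashgrove=8 Dunmere=6 Elkhorn=12 Fernhollow=23 Greywater=23 Hollowpine=24 Ironridge=13 → close Fernhollow (overflow 17)
  23÷6 = 3 each, +1 to first 5
Round 2: Ashgrove=12 Dunmere=10 Elkhorn=16 Greywater=27 Hollowpine=28 Ironridge=16 → close Hollowpine (overflow 20)
  28÷5 = 5 each, +1 to first 3
Round 3: Ashgrove=18 Dunmere=16 Elkhorn=22 Greywater=32 Ironridge=21 → close Greywater (overflow 22)
  32÷4 = 8 each, +1 to first 0
Round 4: Ashgrove=26 Dunmere=24 Elkhorn=30 Ironridge=29 → close Ironridge (overflow 23)
  29÷3 = 9 each, +1 to first 2
Round 5: Ashgrove=36 Dunmere=34 Elkhorn=39 → close Ashgrove (overflow 29)
  36÷2 = 18 each, +1 to first 0
Round 6: Dunmere=52 Elkhorn=57 → close Elkhorn (overflow 45)
  57÷1 = 57 each, +1 to first 0

Closure order: Fernhollow, Hollowpine, Greywater, Ironridge, Ashgrove, Elkhorn
Last habitat: Dunmere with 109 animals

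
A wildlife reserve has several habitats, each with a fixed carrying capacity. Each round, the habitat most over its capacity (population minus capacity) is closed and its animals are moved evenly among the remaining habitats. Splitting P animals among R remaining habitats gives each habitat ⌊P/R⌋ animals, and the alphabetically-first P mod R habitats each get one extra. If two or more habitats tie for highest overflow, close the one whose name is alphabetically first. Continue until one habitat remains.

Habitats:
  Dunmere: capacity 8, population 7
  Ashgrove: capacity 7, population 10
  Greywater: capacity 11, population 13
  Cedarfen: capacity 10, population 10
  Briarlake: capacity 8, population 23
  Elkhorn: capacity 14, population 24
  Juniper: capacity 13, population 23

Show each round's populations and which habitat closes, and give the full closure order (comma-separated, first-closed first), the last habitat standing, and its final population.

Closure order: Briarlake, Elkhorn, Juniper, Ashgrove, Cedarfen, Greywater
Last habitat: Dunmere with 110 animals

Round 1: Ashgrove=10 Briarlake=23 Cedarfen=10 Dunmere=7 Elkhorn=24 Greywater=13 Juniper=23 → close Briarlake (overflow 15)
  23÷6 = 3 each, +1 to first 5
Round 2: Ashgrove=14 Cedarfen=14 Dunmere=11 Elkhorn=28 Greywater=17 Juniper=26 → close Elkhorn (overflow 14)
  28÷5 = 5 each, +1 to first 3
Round 3: Ashgrove=20 Cedarfen=20 Dunmere=17 Greywater=22 Juniper=31 → close Juniper (overflow 18)
  31÷4 = 7 each, +1 to first 3
Round 4: Ashgrove=28 Cedarfen=28 Dunmere=25 Greywater=29 → close Ashgrove (overflow 21)
  28÷3 = 9 each, +1 to first 1
Round 5: Cedarfen=38 Dunmere=34 Greywater=38 → close Cedarfen (overflow 28)
  38÷2 = 19 each, +1 to first 0
Round 6: Dunmere=53 Greywater=57 → close Greywater (overflow 46)
  57÷1 = 57 each, +1 to first 0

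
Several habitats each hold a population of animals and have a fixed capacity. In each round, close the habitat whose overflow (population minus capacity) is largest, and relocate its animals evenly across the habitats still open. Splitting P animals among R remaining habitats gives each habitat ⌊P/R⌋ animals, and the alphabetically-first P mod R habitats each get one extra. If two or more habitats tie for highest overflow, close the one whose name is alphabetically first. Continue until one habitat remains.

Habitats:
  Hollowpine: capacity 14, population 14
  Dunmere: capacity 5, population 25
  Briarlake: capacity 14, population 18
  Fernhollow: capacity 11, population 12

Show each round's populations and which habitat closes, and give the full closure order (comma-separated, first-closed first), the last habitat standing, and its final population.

Closure order: Dunmere, Briarlake, Fernhollow
Last habitat: Hollowpine with 69 animals

Round 1: Briarlake=18 Dunmere=25 Fernhollow=12 Hollowpine=14 → close Dunmere (overflow 20)
  25÷3 = 8 each, +1 to first 1
Round 2: Briarlake=27 Fernhollow=20 Hollowpine=22 → close Briarlake (overflow 13)
  27÷2 = 13 each, +1 to first 1
Round 3: Fernhollow=34 Hollowpine=35 → close Fernhollow (overflow 23)
  34÷1 = 34 each, +1 to first 0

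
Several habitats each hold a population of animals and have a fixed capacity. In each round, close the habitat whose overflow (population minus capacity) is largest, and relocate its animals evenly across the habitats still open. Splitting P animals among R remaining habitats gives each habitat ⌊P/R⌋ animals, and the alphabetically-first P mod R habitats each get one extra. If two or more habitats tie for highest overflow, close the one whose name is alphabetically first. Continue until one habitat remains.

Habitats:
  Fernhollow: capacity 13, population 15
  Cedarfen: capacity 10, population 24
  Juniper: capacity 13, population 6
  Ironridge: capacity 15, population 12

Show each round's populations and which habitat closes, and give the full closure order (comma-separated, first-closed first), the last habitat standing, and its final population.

Closure order: Cedarfen, Fernhollow, Ironridge
Last habitat: Juniper with 57 animals

Round 1: Cedarfen=24 Fernhollow=15 Ironridge=12 Juniper=6 → close Cedarfen (overflow 14)
  24÷3 = 8 each, +1 to first 0
Round 2: Fernhollow=23 Ironridge=20 Juniper=14 → close Fernhollow (overflow 10)
  23÷2 = 11 each, +1 to first 1
Round 3: Ironridge=32 Juniper=25 → close Ironridge (overflow 17)
  32÷1 = 32 each, +1 to first 0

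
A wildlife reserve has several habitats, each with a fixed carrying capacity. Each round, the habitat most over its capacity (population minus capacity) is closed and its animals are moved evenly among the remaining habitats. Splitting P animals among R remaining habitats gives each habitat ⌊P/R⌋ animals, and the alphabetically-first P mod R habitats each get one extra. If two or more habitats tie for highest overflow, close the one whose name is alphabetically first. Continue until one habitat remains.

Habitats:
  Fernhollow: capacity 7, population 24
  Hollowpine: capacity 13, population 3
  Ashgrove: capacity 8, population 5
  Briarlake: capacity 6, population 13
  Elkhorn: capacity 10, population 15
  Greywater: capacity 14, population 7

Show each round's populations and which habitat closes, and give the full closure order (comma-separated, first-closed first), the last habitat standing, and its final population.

Closure order: Fernhollow, Briarlake, Elkhorn, Ashgrove, Greywater
Last habitat: Hollowpine with 67 animals

Round 1: Ashgrove=5 Briarlake=13 Elkhorn=15 Fernhollow=24 Greywater=7 Hollowpine=3 → close Fernhollow (overflow 17)
  24÷5 = 4 each, +1 to first 4
Round 2: Ashgrove=10 Briarlake=18 Elkhorn=20 Greywater=12 Hollowpine=7 → close Briarlake (overflow 12)
  18÷4 = 4 each, +1 to first 2
Round 3: Ashgrove=15 Elkhorn=25 Greywater=16 Hollowpine=11 → close Elkhorn (overflow 15)
  25÷3 = 8 each, +1 to first 1
Round 4: Ashgrove=24 Greywater=24 Hollowpine=19 → close Ashgrove (overflow 16)
  24÷2 = 12 each, +1 to first 0
Round 5: Greywater=36 Hollowpine=31 → close Greywater (overflow 22)
  36÷1 = 36 each, +1 to first 0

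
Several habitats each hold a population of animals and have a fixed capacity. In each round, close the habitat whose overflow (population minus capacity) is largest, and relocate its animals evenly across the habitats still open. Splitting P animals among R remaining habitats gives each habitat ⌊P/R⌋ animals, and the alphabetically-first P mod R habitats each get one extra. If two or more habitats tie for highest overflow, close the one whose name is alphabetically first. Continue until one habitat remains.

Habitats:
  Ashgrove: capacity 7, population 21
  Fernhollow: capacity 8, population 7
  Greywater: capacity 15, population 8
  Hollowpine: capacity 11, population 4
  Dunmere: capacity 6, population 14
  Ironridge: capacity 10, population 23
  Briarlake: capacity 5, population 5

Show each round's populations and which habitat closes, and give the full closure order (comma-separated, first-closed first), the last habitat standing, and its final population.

Round 1: Ashgrove=21 Briarlake=5 Dunmere=14 Fernhollow=7 Greywater=8 Hollowpine=4 Ironridge=23 → close Ashgrove (overflow 14)
  21÷6 = 3 each, +1 to first 3
Round 2: Briarlake=9 Dunmere=18 Fernhollow=11 Greywater=11 Hollowpine=7 Ironridge=26 → close Ironridge (overflow 16)
  26÷5 = 5 each, +1 to first 1
Round 3: Briarlake=15 Dunmere=23 Fernhollow=16 Greywater=16 Hollowpine=12 → close Dunmere (overflow 17)
  23÷4 = 5 each, +1 to first 3
Round 4: Briarlake=21 Fernhollow=22 Greywater=22 Hollowpine=17 → close Briarlake (overflow 16)
  21÷3 = 7 each, +1 to first 0
Round 5: Fernhollow=29 Greywater=29 Hollowpine=24 → close Fernhollow (overflow 21)
  29÷2 = 14 each, +1 to first 1
Round 6: Greywater=44 Hollowpine=38 → close Greywater (overflow 29)
  44÷1 = 44 each, +1 to first 0

Closure order: Ashgrove, Ironridge, Dunmere, Briarlake, Fernhollow, Greywater
Last habitat: Hollowpine with 82 animals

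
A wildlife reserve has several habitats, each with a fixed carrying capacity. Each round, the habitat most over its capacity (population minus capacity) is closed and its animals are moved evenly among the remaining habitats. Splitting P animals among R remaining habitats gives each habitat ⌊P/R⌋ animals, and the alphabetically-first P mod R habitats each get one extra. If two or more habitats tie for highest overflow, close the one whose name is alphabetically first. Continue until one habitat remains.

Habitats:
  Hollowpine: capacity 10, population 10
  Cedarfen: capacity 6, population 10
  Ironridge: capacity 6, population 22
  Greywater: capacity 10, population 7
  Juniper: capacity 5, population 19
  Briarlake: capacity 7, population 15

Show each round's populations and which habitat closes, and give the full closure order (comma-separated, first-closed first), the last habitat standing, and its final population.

Closure order: Ironridge, Juniper, Briarlake, Cedarfen, Hollowpine
Last habitat: Greywater with 83 animals

Round 1: Briarlake=15 Cedarfen=10 Greywater=7 Hollowpine=10 Ironridge=22 Juniper=19 → close Ironridge (overflow 16)
  22÷5 = 4 each, +1 to first 2
Round 2: Briarlake=20 Cedarfen=15 Greywater=11 Hollowpine=14 Juniper=23 → close Juniper (overflow 18)
  23÷4 = 5 each, +1 to first 3
Round 3: Briarlake=26 Cedarfen=21 Greywater=17 Hollowpine=19 → close Briarlake (overflow 19)
  26÷3 = 8 each, +1 to first 2
Round 4: Cedarfen=30 Greywater=26 Hollowpine=27 → close Cedarfen (overflow 24)
  30÷2 = 15 each, +1 to first 0
Round 5: Greywater=41 Hollowpine=42 → close Hollowpine (overflow 32)
  42÷1 = 42 each, +1 to first 0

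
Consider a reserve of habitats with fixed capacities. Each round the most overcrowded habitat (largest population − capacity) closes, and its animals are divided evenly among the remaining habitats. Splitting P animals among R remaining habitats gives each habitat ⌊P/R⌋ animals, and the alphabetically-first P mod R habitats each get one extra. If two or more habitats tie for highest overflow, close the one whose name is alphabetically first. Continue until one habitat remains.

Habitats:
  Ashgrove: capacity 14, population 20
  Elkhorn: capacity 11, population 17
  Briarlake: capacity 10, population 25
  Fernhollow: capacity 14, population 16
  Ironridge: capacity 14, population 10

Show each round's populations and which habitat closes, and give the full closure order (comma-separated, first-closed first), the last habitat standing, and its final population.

Round 1: Ashgrove=20 Briarlake=25 Elkhorn=17 Fernhollow=16 Ironridge=10 → close Briarlake (overflow 15)
  25÷4 = 6 each, +1 to first 1
Round 2: Ashgrove=27 Elkhorn=23 Fernhollow=22 Ironridge=16 → close Ashgrove (overflow 13)
  27÷3 = 9 each, +1 to first 0
Round 3: Elkhorn=32 Fernhollow=31 Ironridge=25 → close Elkhorn (overflow 21)
  32÷2 = 16 each, +1 to first 0
Round 4: Fernhollow=47 Ironridge=41 → close Fernhollow (overflow 33)
  47÷1 = 47 each, +1 to first 0

Closure order: Briarlake, Ashgrove, Elkhorn, Fernhollow
Last habitat: Ironridge with 88 animals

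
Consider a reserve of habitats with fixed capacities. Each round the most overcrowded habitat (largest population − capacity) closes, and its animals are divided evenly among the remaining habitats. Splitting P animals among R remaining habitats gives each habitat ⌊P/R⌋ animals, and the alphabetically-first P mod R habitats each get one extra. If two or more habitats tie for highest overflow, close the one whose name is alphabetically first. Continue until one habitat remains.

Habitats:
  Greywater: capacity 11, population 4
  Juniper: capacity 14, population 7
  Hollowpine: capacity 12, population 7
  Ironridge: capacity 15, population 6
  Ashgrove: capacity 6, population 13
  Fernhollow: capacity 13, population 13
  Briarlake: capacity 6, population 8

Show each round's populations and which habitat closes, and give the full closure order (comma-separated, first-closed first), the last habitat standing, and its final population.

Round 1: Ashgrove=13 Briarlake=8 Fernhollow=13 Greywater=4 Hollowpine=7 Ironridge=6 Juniper=7 → close Ashgrove (overflow 7)
  13÷6 = 2 each, +1 to first 1
Round 2: Briarlake=11 Fernhollow=15 Greywater=6 Hollowpine=9 Ironridge=8 Juniper=9 → close Briarlake (overflow 5)
  11÷5 = 2 each, +1 to first 1
Round 3: Fernhollow=18 Greywater=8 Hollowpine=11 Ironridge=10 Juniper=11 → close Fernhollow (overflow 5)
  18÷4 = 4 each, +1 to first 2
Round 4: Greywater=13 Hollowpine=16 Ironridge=14 Juniper=15 → close Hollowpine (overflow 4)
  16÷3 = 5 each, +1 to first 1
Round 5: Greywater=19 Ironridge=19 Juniper=20 → close Greywater (overflow 8)
  19÷2 = 9 each, +1 to first 1
Round 6: Ironridge=29 Juniper=29 → close Juniper (overflow 15)
  29÷1 = 29 each, +1 to first 0

Closure order: Ashgrove, Briarlake, Fernhollow, Hollowpine, Greywater, Juniper
Last habitat: Ironridge with 58 animals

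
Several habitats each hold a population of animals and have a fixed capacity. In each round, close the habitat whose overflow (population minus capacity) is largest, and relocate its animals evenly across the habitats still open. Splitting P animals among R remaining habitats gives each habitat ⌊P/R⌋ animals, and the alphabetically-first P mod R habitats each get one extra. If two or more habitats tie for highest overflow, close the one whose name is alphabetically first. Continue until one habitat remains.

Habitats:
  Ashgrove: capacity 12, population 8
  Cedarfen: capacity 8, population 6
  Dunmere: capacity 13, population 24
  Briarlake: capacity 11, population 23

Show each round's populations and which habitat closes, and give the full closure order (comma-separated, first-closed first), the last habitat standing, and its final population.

Closure order: Briarlake, Dunmere, Cedarfen
Last habitat: Ashgrove with 61 animals

Round 1: Ashgrove=8 Briarlake=23 Cedarfen=6 Dunmere=24 → close Briarlake (overflow 12)
  23÷3 = 7 each, +1 to first 2
Round 2: Ashgrove=16 Cedarfen=14 Dunmere=31 → close Dunmere (overflow 18)
  31÷2 = 15 each, +1 to first 1
Round 3: Ashgrove=32 Cedarfen=29 → close Cedarfen (overflow 21)
  29÷1 = 29 each, +1 to first 0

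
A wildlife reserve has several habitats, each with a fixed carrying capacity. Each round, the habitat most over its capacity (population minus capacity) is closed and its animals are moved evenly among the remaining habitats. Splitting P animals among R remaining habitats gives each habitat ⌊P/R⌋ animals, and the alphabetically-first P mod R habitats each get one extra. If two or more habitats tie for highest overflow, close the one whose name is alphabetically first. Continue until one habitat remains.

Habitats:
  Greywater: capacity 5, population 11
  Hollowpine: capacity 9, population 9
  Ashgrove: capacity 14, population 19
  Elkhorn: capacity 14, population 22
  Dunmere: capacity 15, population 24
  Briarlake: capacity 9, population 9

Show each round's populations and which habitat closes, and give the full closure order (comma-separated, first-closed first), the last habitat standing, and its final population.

Closure order: Dunmere, Elkhorn, Greywater, Ashgrove, Briarlake
Last habitat: Hollowpine with 94 animals

Round 1: Ashgrove=19 Briarlake=9 Dunmere=24 Elkhorn=22 Greywater=11 Hollowpine=9 → close Dunmere (overflow 9)
  24÷5 = 4 each, +1 to first 4
Round 2: Ashgrove=24 Briarlake=14 Elkhorn=27 Greywater=16 Hollowpine=13 → close Elkhorn (overflow 13)
  27÷4 = 6 each, +1 to first 3
Round 3: Ashgrove=31 Briarlake=21 Greywater=23 Hollowpine=19 → close Greywater (overflow 18)
  23÷3 = 7 each, +1 to first 2
Round 4: Ashgrove=39 Briarlake=29 Hollowpine=26 → close Ashgrove (overflow 25)
  39÷2 = 19 each, +1 to first 1
Round 5: Briarlake=49 Hollowpine=45 → close Briarlake (overflow 40)
  49÷1 = 49 each, +1 to first 0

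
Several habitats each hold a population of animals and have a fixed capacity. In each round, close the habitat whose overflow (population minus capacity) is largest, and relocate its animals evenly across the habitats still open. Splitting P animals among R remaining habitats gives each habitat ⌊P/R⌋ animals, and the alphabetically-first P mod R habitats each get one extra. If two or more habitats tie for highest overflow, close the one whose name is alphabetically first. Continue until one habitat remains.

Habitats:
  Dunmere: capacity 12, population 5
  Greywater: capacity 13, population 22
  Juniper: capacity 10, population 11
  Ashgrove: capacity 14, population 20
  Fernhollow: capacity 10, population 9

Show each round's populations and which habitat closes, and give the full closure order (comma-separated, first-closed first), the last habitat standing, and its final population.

Round 1: Ashgrove=20 Dunmere=5 Fernhollow=9 Greywater=22 Juniper=11 → close Greywater (overflow 9)
  22÷4 = 5 each, +1 to first 2
Round 2: Ashgrove=26 Dunmere=11 Fernhollow=14 Juniper=16 → close Ashgrove (overflow 12)
  26÷3 = 8 each, +1 to first 2
Round 3: Dunmere=20 Fernhollow=23 Juniper=24 → close Juniper (overflow 14)
  24÷2 = 12 each, +1 to first 0
Round 4: Dunmere=32 Fernhollow=35 → close Fernhollow (overflow 25)
  35÷1 = 35 each, +1 to first 0

Closure order: Greywater, Ashgrove, Juniper, Fernhollow
Last habitat: Dunmere with 67 animals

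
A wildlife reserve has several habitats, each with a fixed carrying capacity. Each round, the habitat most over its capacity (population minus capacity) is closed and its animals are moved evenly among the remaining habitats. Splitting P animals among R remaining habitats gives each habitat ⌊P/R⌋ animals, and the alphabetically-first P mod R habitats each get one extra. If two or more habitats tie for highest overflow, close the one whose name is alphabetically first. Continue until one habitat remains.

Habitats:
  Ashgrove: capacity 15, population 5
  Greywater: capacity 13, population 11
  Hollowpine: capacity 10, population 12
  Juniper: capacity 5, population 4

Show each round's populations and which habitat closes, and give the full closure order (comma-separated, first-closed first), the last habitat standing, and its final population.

Closure order: Hollowpine, Juniper, Greywater
Last habitat: Ashgrove with 32 animals

Round 1: Ashgrove=5 Greywater=11 Hollowpine=12 Juniper=4 → close Hollowpine (overflow 2)
  12÷3 = 4 each, +1 to first 0
Round 2: Ashgrove=9 Greywater=15 Juniper=8 → close Juniper (overflow 3)
  8÷2 = 4 each, +1 to first 0
Round 3: Ashgrove=13 Greywater=19 → close Greywater (overflow 6)
  19÷1 = 19 each, +1 to first 0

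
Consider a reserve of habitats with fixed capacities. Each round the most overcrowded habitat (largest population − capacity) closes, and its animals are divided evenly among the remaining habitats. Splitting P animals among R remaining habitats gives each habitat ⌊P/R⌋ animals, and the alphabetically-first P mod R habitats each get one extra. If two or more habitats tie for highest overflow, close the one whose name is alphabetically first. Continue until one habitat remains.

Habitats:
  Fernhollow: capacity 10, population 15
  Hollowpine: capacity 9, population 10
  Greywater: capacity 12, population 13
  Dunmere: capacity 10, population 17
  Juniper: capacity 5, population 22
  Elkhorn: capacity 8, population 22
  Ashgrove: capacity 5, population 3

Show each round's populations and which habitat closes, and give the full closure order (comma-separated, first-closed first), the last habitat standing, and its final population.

Round 1: Ashgrove=3 Dunmere=17 Elkhorn=22 Fernhollow=15 Greywater=13 Hollowpine=10 Juniper=22 → close Juniper (overflow 17)
  22÷6 = 3 each, +1 to first 4
Round 2: Ashgrove=7 Dunmere=21 Elkhorn=26 Fernhollow=19 Greywater=16 Hollowpine=13 → close Elkhorn (overflow 18)
  26÷5 = 5 each, +1 to first 1
Round 3: Ashgrove=13 Dunmere=26 Fernhollow=24 Greywater=21 Hollowpine=18 → close Dunmere (overflow 16)
  26÷4 = 6 each, +1 to first 2
Round 4: Ashgrove=20 Fernhollow=31 Greywater=27 Hollowpine=24 → close Fernhollow (overflow 21)
  31÷3 = 10 each, +1 to first 1
Round 5: Ashgrove=31 Greywater=37 Hollowpine=34 → close Ashgrove (overflow 26)
  31÷2 = 15 each, +1 to first 1
Round 6: Greywater=53 Hollowpine=49 → close Greywater (overflow 41)
  53÷1 = 53 each, +1 to first 0

Closure order: Juniper, Elkhorn, Dunmere, Fernhollow, Ashgrove, Greywater
Last habitat: Hollowpine with 102 animals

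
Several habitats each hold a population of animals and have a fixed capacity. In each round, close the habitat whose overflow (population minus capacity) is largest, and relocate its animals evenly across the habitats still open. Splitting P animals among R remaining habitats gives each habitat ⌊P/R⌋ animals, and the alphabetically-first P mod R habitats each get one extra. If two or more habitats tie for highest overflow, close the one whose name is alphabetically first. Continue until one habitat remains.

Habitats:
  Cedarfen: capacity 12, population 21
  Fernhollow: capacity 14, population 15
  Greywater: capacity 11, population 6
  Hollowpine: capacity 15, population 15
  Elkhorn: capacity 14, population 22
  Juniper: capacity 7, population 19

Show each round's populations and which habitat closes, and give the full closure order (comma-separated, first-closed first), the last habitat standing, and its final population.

Round 1: Cedarfen=21 Elkhorn=22 Fernhollow=15 Greywater=6 Hollowpine=15 Juniper=19 → close Juniper (overflow 12)
  19÷5 = 3 each, +1 to first 4
Round 2: Cedarfen=25 Elkhorn=26 Fernhollow=19 Greywater=10 Hollowpine=18 → close Cedarfen (overflow 13)
  25÷4 = 6 each, +1 to first 1
Round 3: Elkhorn=33 Fernhollow=25 Greywater=16 Hollowpine=24 → close Elkhorn (overflow 19)
  33÷3 = 11 each, +1 to first 0
Round 4: Fernhollow=36 Greywater=27 Hollowpine=35 → close Fernhollow (overflow 22)
  36÷2 = 18 each, +1 to first 0
Round 5: Greywater=45 Hollowpine=53 → close Hollowpine (overflow 38)
  53÷1 = 53 each, +1 to first 0

Closure order: Juniper, Cedarfen, Elkhorn, Fernhollow, Hollowpine
Last habitat: Greywater with 98 animals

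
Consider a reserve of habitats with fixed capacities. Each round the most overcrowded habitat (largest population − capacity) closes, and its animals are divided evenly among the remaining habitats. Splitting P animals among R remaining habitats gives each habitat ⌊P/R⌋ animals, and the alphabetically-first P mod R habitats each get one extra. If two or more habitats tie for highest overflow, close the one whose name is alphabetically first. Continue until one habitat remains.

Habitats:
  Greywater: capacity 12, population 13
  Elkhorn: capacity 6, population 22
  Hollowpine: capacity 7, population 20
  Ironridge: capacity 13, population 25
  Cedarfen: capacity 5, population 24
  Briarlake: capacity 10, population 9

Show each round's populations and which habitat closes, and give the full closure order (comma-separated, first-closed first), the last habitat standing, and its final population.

Closure order: Cedarfen, Elkhorn, Hollowpine, Ironridge, Greywater
Last habitat: Briarlake with 113 animals

Round 1: Briarlake=9 Cedarfen=24 Elkhorn=22 Greywater=13 Hollowpine=20 Ironridge=25 → close Cedarfen (overflow 19)
  24÷5 = 4 each, +1 to first 4
Round 2: Briarlake=14 Elkhorn=27 Greywater=18 Hollowpine=25 Ironridge=29 → close Elkhorn (overflow 21)
  27÷4 = 6 each, +1 to first 3
Round 3: Briarlake=21 Greywater=25 Hollowpine=32 Ironridge=35 → close Hollowpine (overflow 25)
  32÷3 = 10 each, +1 to first 2
Round 4: Briarlake=32 Greywater=36 Ironridge=45 → close Ironridge (overflow 32)
  45÷2 = 22 each, +1 to first 1
Round 5: Briarlake=55 Greywater=58 → close Greywater (overflow 46)
  58÷1 = 58 each, +1 to first 0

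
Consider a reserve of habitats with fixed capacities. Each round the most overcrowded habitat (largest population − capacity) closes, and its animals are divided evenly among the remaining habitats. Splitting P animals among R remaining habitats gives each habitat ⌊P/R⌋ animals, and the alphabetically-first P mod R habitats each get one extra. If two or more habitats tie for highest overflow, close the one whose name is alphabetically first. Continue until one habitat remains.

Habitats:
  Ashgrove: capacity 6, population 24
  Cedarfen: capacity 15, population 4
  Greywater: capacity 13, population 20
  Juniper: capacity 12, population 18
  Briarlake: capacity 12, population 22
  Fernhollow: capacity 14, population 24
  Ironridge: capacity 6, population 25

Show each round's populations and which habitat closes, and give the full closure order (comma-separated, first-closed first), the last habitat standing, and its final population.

Closure order: Ironridge, Ashgrove, Briarlake, Fernhollow, Greywater, Juniper
Last habitat: Cedarfen with 137 animals

Round 1: Ashgrove=24 Briarlake=22 Cedarfen=4 Fernhollow=24 Greywater=20 Ironridge=25 Juniper=18 → close Ironridge (overflow 19)
  25÷6 = 4 each, +1 to first 1
Round 2: Ashgrove=29 Briarlake=26 Cedarfen=8 Fernhollow=28 Greywater=24 Juniper=22 → close Ashgrove (overflow 23)
  29÷5 = 5 each, +1 to first 4
Round 3: Briarlake=32 Cedarfen=14 Fernhollow=34 Greywater=30 Juniper=27 → close Briarlake (overflow 20)
  32÷4 = 8 each, +1 to first 0
Round 4: Cedarfen=22 Fernhollow=42 Greywater=38 Juniper=35 → close Fernhollow (overflow 28)
  42÷3 = 14 each, +1 to first 0
Round 5: Cedarfen=36 Greywater=52 Juniper=49 → close Greywater (overflow 39)
  52÷2 = 26 each, +1 to first 0
Round 6: Cedarfen=62 Juniper=75 → close Juniper (overflow 63)
  75÷1 = 75 each, +1 to first 0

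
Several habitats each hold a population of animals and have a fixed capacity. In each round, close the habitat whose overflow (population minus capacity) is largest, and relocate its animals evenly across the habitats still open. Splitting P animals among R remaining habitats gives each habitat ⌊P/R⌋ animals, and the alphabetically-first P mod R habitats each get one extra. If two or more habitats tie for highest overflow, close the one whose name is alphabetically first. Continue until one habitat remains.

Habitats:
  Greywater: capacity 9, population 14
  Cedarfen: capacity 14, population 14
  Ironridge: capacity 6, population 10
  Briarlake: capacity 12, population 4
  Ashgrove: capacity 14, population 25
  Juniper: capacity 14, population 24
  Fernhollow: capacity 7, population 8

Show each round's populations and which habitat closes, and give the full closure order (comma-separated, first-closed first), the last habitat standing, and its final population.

Closure order: Ashgrove, Juniper, Greywater, Ironridge, Fernhollow, Cedarfen
Last habitat: Briarlake with 99 animals

Round 1: Ashgrove=25 Briarlake=4 Cedarfen=14 Fernhollow=8 Greywater=14 Ironridge=10 Juniper=24 → close Ashgrove (overflow 11)
  25÷6 = 4 each, +1 to first 1
Round 2: Briarlake=9 Cedarfen=18 Fernhollow=12 Greywater=18 Ironridge=14 Juniper=28 → close Juniper (overflow 14)
  28÷5 = 5 each, +1 to first 3
Round 3: Briarlake=15 Cedarfen=24 Fernhollow=18 Greywater=23 Ironridge=19 → close Greywater (overflow 14)
  23÷4 = 5 each, +1 to first 3
Round 4: Briarlake=21 Cedarfen=30 Fernhollow=24 Ironridge=24 → close Ironridge (overflow 18)
  24÷3 = 8 each, +1 to first 0
Round 5: Briarlake=29 Cedarfen=38 Fernhollow=32 → close Fernhollow (overflow 25)
  32÷2 = 16 each, +1 to first 0
Round 6: Briarlake=45 Cedarfen=54 → close Cedarfen (overflow 40)
  54÷1 = 54 each, +1 to first 0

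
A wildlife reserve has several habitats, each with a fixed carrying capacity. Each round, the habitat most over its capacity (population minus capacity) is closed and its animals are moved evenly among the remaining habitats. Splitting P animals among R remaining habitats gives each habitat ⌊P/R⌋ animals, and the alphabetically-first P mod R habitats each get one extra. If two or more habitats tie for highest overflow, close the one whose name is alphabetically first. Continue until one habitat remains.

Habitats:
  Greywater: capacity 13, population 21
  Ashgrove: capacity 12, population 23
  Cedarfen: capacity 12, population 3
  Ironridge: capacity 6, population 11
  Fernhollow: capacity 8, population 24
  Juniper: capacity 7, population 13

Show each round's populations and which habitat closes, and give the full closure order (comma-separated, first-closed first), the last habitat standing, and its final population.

Closure order: Fernhollow, Ashgrove, Greywater, Ironridge, Juniper
Last habitat: Cedarfen with 95 animals

Round 1: Ashgrove=23 Cedarfen=3 Fernhollow=24 Greywater=21 Ironridge=11 Juniper=13 → close Fernhollow (overflow 16)
  24÷5 = 4 each, +1 to first 4
Round 2: Ashgrove=28 Cedarfen=8 Greywater=26 Ironridge=16 Juniper=17 → close Ashgrove (overflow 16)
  28÷4 = 7 each, +1 to first 0
Round 3: Cedarfen=15 Greywater=33 Ironridge=23 Juniper=24 → close Greywater (overflow 20)
  33÷3 = 11 each, +1 to first 0
Round 4: Cedarfen=26 Ironridge=34 Juniper=35 → close Ironridge (overflow 28)
  34÷2 = 17 each, +1 to first 0
Round 5: Cedarfen=43 Juniper=52 → close Juniper (overflow 45)
  52÷1 = 52 each, +1 to first 0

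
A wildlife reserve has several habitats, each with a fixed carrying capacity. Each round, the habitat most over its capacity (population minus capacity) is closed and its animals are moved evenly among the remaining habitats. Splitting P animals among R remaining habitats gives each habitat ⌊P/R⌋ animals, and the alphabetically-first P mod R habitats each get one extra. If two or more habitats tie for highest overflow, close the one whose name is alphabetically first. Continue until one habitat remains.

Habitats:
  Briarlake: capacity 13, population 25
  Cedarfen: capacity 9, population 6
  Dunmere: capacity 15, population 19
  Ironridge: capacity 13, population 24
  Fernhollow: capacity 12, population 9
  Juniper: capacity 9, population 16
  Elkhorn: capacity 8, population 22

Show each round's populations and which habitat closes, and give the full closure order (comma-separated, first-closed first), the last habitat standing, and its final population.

Closure order: Elkhorn, Briarlake, Ironridge, Juniper, Dunmere, Cedarfen
Last habitat: Fernhollow with 121 animals

Round 1: Briarlake=25 Cedarfen=6 Dunmere=19 Elkhorn=22 Fernhollow=9 Ironridge=24 Juniper=16 → close Elkhorn (overflow 14)
  22÷6 = 3 each, +1 to first 4
Round 2: Briarlake=29 Cedarfen=10 Dunmere=23 Fernhollow=13 Ironridge=27 Juniper=19 → close Briarlake (overflow 16)
  29÷5 = 5 each, +1 to first 4
Round 3: Cedarfen=16 Dunmere=29 Fernhollow=19 Ironridge=33 Juniper=24 → close Ironridge (overflow 20)
  33÷4 = 8 each, +1 to first 1
Round 4: Cedarfen=25 Dunmere=37 Fernhollow=27 Juniper=32 → close Juniper (overflow 23)
  32÷3 = 10 each, +1 to first 2
Round 5: Cedarfen=36 Dunmere=48 Fernhollow=37 → close Dunmere (overflow 33)
  48÷2 = 24 each, +1 to first 0
Round 6: Cedarfen=60 Fernhollow=61 → close Cedarfen (overflow 51)
  60÷1 = 60 each, +1 to first 0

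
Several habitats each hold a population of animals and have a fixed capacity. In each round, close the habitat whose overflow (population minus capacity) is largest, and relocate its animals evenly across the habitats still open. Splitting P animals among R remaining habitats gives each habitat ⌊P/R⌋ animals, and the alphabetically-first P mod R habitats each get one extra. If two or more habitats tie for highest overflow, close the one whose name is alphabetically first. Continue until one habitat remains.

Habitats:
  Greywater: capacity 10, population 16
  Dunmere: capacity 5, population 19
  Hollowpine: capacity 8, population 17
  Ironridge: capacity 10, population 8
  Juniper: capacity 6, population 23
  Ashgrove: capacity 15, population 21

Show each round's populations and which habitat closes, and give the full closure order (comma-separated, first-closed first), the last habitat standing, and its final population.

Round 1: Ashgrove=21 Dunmere=19 Greywater=16 Hollowpine=17 Ironridge=8 Juniper=23 → close Juniper (overflow 17)
  23÷5 = 4 each, +1 to first 3
Round 2: Ashgrove=26 Dunmere=24 Greywater=21 Hollowpine=21 Ironridge=12 → close Dunmere (overflow 19)
  24÷4 = 6 each, +1 to first 0
Round 3: Ashgrove=32 Greywater=27 Hollowpine=27 Ironridge=18 → close Hollowpine (overflow 19)
  27÷3 = 9 each, +1 to first 0
Round 4: Ashgrove=41 Greywater=36 Ironridge=27 → close Ashgrove (overflow 26)
  41÷2 = 20 each, +1 to first 1
Round 5: Greywater=57 Ironridge=47 → close Greywater (overflow 47)
  57÷1 = 57 each, +1 to first 0

Closure order: Juniper, Dunmere, Hollowpine, Ashgrove, Greywater
Last habitat: Ironridge with 104 animals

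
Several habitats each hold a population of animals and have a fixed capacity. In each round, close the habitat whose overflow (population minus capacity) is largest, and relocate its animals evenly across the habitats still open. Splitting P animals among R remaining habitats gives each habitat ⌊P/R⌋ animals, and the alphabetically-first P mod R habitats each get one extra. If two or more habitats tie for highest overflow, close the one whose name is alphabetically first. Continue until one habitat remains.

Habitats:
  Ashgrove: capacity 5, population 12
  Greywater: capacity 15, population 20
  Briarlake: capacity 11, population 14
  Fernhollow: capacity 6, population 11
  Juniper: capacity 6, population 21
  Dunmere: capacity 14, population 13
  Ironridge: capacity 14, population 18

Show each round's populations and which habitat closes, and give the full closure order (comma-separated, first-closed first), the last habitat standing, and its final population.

Closure order: Juniper, Ashgrove, Briarlake, Fernhollow, Greywater, Ironridge
Last habitat: Dunmere with 109 animals

Round 1: Ashgrove=12 Briarlake=14 Dunmere=13 Fernhollow=11 Greywater=20 Ironridge=18 Juniper=21 → close Juniper (overflow 15)
  21÷6 = 3 each, +1 to first 3
Round 2: Ashgrove=16 Briarlake=18 Dunmere=17 Fernhollow=14 Greywater=23 Ironridge=21 → close Ashgrove (overflow 11)
  16÷5 = 3 each, +1 to first 1
Round 3: Briarlake=22 Dunmere=20 Fernhollow=17 Greywater=26 Ironridge=24 → close Briarlake (overflow 11)
  22÷4 = 5 each, +1 to first 2
Round 4: Dunmere=26 Fernhollow=23 Greywater=31 Ironridge=29 → close Fernhollow (overflow 17)
  23÷3 = 7 each, +1 to first 2
Round 5: Dunmere=34 Greywater=39 Ironridge=36 → close Greywater (overflow 24)
  39÷2 = 19 each, +1 to first 1
Round 6: Dunmere=54 Ironridge=55 → close Ironridge (overflow 41)
  55÷1 = 55 each, +1 to first 0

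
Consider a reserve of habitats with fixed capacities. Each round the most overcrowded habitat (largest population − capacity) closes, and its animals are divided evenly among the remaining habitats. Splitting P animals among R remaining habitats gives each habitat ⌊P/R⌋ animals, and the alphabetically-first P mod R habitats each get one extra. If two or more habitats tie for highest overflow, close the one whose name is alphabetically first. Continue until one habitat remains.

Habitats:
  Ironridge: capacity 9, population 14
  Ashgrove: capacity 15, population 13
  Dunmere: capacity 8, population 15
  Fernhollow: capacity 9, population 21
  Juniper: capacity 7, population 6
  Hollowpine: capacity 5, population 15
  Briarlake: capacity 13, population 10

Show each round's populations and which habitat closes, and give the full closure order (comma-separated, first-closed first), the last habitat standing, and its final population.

Closure order: Fernhollow, Hollowpine, Dunmere, Ironridge, Ashgrove, Briarlake
Last habitat: Juniper with 94 animals

Round 1: Ashgrove=13 Briarlake=10 Dunmere=15 Fernhollow=21 Hollowpine=15 Ironridge=14 Juniper=6 → close Fernhollow (overflow 12)
  21÷6 = 3 each, +1 to first 3
Round 2: Ashgrove=17 Briarlake=14 Dunmere=19 Hollowpine=18 Ironridge=17 Juniper=9 → close Hollowpine (overflow 13)
  18÷5 = 3 each, +1 to first 3
Round 3: Ashgrove=21 Briarlake=18 Dunmere=23 Ironridge=20 Juniper=12 → close Dunmere (overflow 15)
  23÷4 = 5 each, +1 to first 3
Round 4: Ashgrove=27 Briarlake=24 Ironridge=26 Juniper=17 → close Ironridge (overflow 17)
  26÷3 = 8 each, +1 to first 2
Round 5: Ashgrove=36 Briarlake=33 Juniper=25 → close Ashgrove (overflow 21)
  36÷2 = 18 each, +1 to first 0
Round 6: Briarlake=51 Juniper=43 → close Briarlake (overflow 38)
  51÷1 = 51 each, +1 to first 0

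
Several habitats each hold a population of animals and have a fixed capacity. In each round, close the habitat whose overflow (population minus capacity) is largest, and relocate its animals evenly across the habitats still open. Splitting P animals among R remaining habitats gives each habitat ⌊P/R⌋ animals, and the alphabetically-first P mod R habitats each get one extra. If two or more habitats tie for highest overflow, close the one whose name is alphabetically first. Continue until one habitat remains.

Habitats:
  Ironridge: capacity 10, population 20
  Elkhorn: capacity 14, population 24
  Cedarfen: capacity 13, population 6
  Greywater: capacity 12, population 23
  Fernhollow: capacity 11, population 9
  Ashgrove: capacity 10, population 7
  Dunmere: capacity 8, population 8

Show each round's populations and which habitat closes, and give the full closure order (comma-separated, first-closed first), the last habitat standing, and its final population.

Closure order: Greywater, Elkhorn, Ironridge, Dunmere, Ashgrove, Fernhollow
Last habitat: Cedarfen with 97 animals

Round 1: Ashgrove=7 Cedarfen=6 Dunmere=8 Elkhorn=24 Fernhollow=9 Greywater=23 Ironridge=20 → close Greywater (overflow 11)
  23÷6 = 3 each, +1 to first 5
Round 2: Ashgrove=11 Cedarfen=10 Dunmere=12 Elkhorn=28 Fernhollow=13 Ironridge=23 → close Elkhorn (overflow 14)
  28÷5 = 5 each, +1 to first 3
Round 3: Ashgrove=17 Cedarfen=16 Dunmere=18 Fernhollow=18 Ironridge=28 → close Ironridge (overflow 18)
  28÷4 = 7 each, +1 to first 0
Round 4: Ashgrove=24 Cedarfen=23 Dunmere=25 Fernhollow=25 → close Dunmere (overflow 17)
  25÷3 = 8 each, +1 to first 1
Round 5: Ashgrove=33 Cedarfen=31 Fernhollow=33 → close Ashgrove (overflow 23)
  33÷2 = 16 each, +1 to first 1
Round 6: Cedarfen=48 Fernhollow=49 → close Fernhollow (overflow 38)
  49÷1 = 49 each, +1 to first 0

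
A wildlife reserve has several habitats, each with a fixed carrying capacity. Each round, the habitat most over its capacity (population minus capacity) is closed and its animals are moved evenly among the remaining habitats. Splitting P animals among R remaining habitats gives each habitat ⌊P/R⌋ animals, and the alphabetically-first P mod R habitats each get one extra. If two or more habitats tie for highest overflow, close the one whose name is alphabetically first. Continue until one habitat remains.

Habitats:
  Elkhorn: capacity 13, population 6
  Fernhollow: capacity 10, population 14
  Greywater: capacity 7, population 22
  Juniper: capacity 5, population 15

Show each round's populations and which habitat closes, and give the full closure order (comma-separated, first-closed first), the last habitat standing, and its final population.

Round 1: Elkhorn=6 Fernhollow=14 Greywater=22 Juniper=15 → close Greywater (overflow 15)
  22÷3 = 7 each, +1 to first 1
Round 2: Elkhorn=14 Fernhollow=21 Juniper=22 → close Juniper (overflow 17)
  22÷2 = 11 each, +1 to first 0
Round 3: Elkhorn=25 Fernhollow=32 → close Fernhollow (overflow 22)
  32÷1 = 32 each, +1 to first 0

Closure order: Greywater, Juniper, Fernhollow
Last habitat: Elkhorn with 57 animals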